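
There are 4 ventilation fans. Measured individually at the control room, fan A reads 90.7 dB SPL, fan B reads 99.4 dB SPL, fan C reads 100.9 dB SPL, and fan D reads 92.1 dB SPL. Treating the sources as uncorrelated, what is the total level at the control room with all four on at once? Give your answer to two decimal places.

103.77 dB SPL

Add the sources as powers (linear), then convert back to dB:
L_total = 10·log₁₀(10^(90.7/10) + 10^(99.4/10) + 10^(100.9/10) + 10^(92.1/10)) = 10·log₁₀(23809000000) = 103.77 dB SPL.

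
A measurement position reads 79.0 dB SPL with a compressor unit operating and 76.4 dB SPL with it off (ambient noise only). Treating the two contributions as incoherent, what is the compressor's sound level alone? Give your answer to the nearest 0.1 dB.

Remove the background by subtracting linear intensities:
L_src = 10·log₁₀(10^(79.0/10) − 10^(76.4/10)) = 10·log₁₀(35780000) = 75.5 dB SPL.

75.5 dB SPL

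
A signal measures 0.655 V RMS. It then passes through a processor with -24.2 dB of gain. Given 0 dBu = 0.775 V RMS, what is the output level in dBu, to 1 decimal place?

Input level: 20·log₁₀(0.655/0.775) = -1.46 dBu.
Output: -1.46 − 24.2 = -25.7 dBu.

-25.7 dBu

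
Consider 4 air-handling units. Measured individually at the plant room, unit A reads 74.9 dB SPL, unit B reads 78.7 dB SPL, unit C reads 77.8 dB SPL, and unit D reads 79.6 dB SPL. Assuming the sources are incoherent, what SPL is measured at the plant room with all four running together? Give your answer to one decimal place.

Uncorrelated sources add in intensity (power), not in dB.
L_total = 10·log₁₀(10^(74.9/10) + 10^(78.7/10) + 10^(77.8/10) + 10^(79.6/10)) = 10·log₁₀(256500000) = 84.1 dB SPL.

84.1 dB SPL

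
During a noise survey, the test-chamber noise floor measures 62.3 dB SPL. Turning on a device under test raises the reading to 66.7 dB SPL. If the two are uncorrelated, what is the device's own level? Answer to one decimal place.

Remove the background by subtracting linear intensities:
L_src = 10·log₁₀(10^(66.7/10) − 10^(62.3/10)) = 10·log₁₀(2979000) = 64.7 dB SPL.

64.7 dB SPL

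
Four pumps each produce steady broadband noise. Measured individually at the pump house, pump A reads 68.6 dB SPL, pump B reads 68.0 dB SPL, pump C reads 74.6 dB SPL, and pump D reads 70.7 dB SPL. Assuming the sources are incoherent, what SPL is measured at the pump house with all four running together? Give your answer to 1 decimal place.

Incoherent sources sum as intensities:
L_total = 10·log₁₀(10^(68.6/10) + 10^(68.0/10) + 10^(74.6/10) + 10^(70.7/10)) = 10·log₁₀(54140000) = 77.3 dB SPL.

77.3 dB SPL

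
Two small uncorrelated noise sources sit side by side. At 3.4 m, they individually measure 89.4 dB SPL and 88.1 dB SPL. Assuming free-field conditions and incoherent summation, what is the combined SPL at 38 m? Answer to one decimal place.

70.8 dB SPL

Combined at 3.4 m: 10·log₁₀(10^(89.4/10)+10^(88.1/10)) = 91.81 dB SPL.
Then apply −20·log₁₀(38/3.4) = -20.97 dB → 70.8 dB SPL.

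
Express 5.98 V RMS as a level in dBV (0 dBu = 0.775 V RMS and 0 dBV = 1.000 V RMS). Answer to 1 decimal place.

+15.5 dBV

dBV = 20·log₁₀(V / 1.000 V).
20·log₁₀(5.98/1.000) = +15.5 dBV.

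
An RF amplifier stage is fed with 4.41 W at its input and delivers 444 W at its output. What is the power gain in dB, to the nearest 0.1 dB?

For a power ratio, dB = 10·log₁₀(P₂/P₁).
10·log₁₀(444/4.41) = 10·log₁₀(100.7) = 20.0 dB.

20.0 dB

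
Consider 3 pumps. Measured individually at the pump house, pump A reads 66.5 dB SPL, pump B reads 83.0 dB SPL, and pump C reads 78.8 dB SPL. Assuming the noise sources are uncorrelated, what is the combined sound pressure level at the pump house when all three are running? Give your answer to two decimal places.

84.47 dB SPL

Add the sources as powers (linear), then convert back to dB:
L_total = 10·log₁₀(10^(66.5/10) + 10^(83.0/10) + 10^(78.8/10)) = 10·log₁₀(279900000) = 84.47 dB SPL.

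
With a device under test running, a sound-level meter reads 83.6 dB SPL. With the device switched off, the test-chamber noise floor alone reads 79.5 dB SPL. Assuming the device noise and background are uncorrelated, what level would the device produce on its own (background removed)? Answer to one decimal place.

81.5 dB SPL

Background correction is a power subtraction:
L_src = 10·log₁₀(10^(83.6/10) − 10^(79.5/10)) = 10·log₁₀(140000000) = 81.5 dB SPL.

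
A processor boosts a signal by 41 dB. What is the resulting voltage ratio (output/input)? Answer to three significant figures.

112

Voltage ratio = 10^(dB/20).
10^(41/20) = 10^(2.050) = 112.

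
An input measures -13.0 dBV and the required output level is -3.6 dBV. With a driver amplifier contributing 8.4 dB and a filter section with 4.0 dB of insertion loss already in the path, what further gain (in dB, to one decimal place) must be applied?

5.0 dB

The required make-up gain is the shortfall in the dB sum.
G = -3.6 − (-13.0) − 8.4 + 4.0 = 5.0 dB.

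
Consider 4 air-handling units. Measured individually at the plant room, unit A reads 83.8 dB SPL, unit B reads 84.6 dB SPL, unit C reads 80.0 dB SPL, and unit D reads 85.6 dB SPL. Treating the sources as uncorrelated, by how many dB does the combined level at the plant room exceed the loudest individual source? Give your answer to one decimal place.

Uncorrelated sources add in intensity (power), not in dB.
L_total = 10·log₁₀(10^(83.8/10) + 10^(84.6/10) + 10^(80.0/10) + 10^(85.6/10)) = 89.96 dB SPL.
Excess over the loudest (85.6 dB): 89.96 − 85.6 = 4.4 dB.

4.4 dB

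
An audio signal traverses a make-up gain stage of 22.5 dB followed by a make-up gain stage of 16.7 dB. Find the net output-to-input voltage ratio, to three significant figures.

91.2

Net gain = 22.5 + 16.7 = 39.2 dB.
Voltage ratio = 10^(39.2/20) = 91.2.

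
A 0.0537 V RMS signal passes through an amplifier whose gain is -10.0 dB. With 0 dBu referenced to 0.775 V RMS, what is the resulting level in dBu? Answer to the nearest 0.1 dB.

Input level: 20·log₁₀(0.0537/0.775) = -23.19 dBu.
Output: -23.19 − 10.0 = -33.2 dBu.

-33.2 dBu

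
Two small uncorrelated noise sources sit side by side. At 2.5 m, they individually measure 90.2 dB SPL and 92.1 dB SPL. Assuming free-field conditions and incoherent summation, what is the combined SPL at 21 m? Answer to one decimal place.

75.8 dB SPL

Combined at 2.5 m: 10·log₁₀(10^(90.2/10)+10^(92.1/10)) = 94.26 dB SPL.
Then apply −20·log₁₀(21/2.5) = -18.49 dB → 75.8 dB SPL.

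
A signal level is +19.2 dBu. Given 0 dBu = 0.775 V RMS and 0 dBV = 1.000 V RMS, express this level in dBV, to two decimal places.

The offset between the scales is 20·log₁₀(0.775/1.000) = −2.214 dB.
So dBV = +19.2 − 2.214 = +16.99 dBV.

+16.99 dBV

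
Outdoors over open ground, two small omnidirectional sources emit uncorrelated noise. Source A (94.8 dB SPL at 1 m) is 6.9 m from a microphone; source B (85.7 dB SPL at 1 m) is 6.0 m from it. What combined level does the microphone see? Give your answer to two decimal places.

At the listener: L_A = 94.8 − 20·log₁₀(6.9) = 78.023 dB; L_B = 85.7 − 20·log₁₀(6.0) = 70.137 dB.
Combined: 10·log₁₀(10^(78.023/10)+10^(70.137/10)) = 78.68 dB SPL.

78.68 dB SPL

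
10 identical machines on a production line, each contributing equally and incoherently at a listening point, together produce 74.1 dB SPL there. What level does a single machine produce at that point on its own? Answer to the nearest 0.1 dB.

64.1 dB SPL

10 equal incoherent sources add 10·log₁₀(10) = 10.00 dB over one source.
L_one = 74.1 − 10.00 = 64.1 dB SPL.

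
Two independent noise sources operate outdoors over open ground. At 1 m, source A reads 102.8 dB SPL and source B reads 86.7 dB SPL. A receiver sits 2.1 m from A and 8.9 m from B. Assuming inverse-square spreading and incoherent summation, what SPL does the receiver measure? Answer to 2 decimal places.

96.36 dB SPL

At the listener: L_A = 102.8 − 20·log₁₀(2.1) = 96.356 dB; L_B = 86.7 − 20·log₁₀(8.9) = 67.712 dB.
Combined: 10·log₁₀(10^(96.356/10)+10^(67.712/10)) = 96.36 dB SPL.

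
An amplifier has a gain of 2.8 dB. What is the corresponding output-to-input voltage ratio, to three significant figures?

Voltage ratio = 10^(dB/20).
10^(2.8/20) = 10^(0.1400) = 1.38.

1.38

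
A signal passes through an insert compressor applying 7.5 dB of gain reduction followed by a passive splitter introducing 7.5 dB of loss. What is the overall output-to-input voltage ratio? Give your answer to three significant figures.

0.178

Net gain = (−7.5) + (−7.5) = -15.0 dB.
Voltage ratio = 10^(-15.0/20) = 0.178.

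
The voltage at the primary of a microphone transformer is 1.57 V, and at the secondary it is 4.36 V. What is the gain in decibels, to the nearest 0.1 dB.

8.9 dB

For a voltage ratio, dB = 20·log₁₀(V₂/V₁).
20·log₁₀(4.36/1.57) = 20·log₁₀(2.777) = 8.9 dB.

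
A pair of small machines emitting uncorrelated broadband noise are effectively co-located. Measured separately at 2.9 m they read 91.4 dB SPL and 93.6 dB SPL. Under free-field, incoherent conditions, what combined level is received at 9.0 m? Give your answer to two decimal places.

Combined at 2.9 m: 10·log₁₀(10^(91.4/10)+10^(93.6/10)) = 95.648 dB SPL.
Then apply −20·log₁₀(9.0/2.9) = -9.837 dB → 85.81 dB SPL.

85.81 dB SPL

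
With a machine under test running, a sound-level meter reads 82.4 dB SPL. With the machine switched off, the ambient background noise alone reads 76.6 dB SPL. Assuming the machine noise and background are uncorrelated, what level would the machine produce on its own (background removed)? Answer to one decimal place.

81.1 dB SPL

Subtract intensities: L_src = 10·log₁₀(10^(L_total/10) − 10^(L_bg/10)).
L_src = 10·log₁₀(10^(82.4/10) − 10^(76.6/10)) = 10·log₁₀(128100000) = 81.1 dB SPL.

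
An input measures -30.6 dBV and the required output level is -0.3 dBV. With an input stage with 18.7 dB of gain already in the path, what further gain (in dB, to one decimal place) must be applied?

The required make-up gain is the shortfall in the dB sum.
G = -0.3 − (-30.6) − 18.7 = 11.6 dB.

11.6 dB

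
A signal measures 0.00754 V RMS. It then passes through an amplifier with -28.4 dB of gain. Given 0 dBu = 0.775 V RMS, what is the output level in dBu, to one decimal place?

Input level: 20·log₁₀(0.00754/0.775) = -40.24 dBu.
Output: -40.24 − 28.4 = -68.6 dBu.

-68.6 dBu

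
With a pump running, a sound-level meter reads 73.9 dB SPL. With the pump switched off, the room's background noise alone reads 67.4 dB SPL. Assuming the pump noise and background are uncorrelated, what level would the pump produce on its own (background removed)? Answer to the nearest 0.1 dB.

Subtract intensities: L_src = 10·log₁₀(10^(L_total/10) − 10^(L_bg/10)).
L_src = 10·log₁₀(10^(73.9/10) − 10^(67.4/10)) = 10·log₁₀(19050000) = 72.8 dB SPL.

72.8 dB SPL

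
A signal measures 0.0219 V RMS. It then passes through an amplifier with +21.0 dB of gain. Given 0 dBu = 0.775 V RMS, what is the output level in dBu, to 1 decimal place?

Input level: 20·log₁₀(0.0219/0.775) = -30.98 dBu.
Output: -30.98 + 21.0 = -10.0 dBu.

-10.0 dBu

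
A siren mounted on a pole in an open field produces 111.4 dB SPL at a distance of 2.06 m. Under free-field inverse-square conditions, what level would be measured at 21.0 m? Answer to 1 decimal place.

Inverse-square spreading gives ΔL = −20·log₁₀(d₂/d₁).
ΔL = −20·log₁₀(21.0/2.06) = -20.17 dB, so L₂ = 111.4 + (-20.17) = 91.2 dB SPL.

91.2 dB SPL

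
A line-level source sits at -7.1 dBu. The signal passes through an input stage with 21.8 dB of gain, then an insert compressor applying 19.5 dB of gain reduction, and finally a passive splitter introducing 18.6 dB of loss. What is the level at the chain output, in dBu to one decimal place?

-23.4 dBu

Cascaded gains and losses add directly in dB.
-7.1 + 21.8 − 19.5 − 18.6 = -23.4 dBu.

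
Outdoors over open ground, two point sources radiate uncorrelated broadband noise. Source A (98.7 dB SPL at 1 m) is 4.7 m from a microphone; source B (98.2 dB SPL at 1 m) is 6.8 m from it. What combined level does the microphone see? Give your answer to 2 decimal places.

At the listener: L_A = 98.7 − 20·log₁₀(4.7) = 85.258 dB; L_B = 98.2 − 20·log₁₀(6.8) = 81.550 dB.
Combined: 10·log₁₀(10^(85.258/10)+10^(81.550/10)) = 86.80 dB SPL.

86.80 dB SPL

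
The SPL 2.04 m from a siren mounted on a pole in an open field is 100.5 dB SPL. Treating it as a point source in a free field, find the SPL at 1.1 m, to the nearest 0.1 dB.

105.9 dB SPL

Inverse-square spreading gives ΔL = −20·log₁₀(d₂/d₁).
ΔL = −20·log₁₀(1.1/2.04) = 5.36 dB, so L₂ = 100.5 + (5.36) = 105.9 dB SPL.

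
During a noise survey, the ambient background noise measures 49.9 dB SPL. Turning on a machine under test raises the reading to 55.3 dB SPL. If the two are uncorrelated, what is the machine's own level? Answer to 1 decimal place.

53.8 dB SPL

Background correction is a power subtraction:
L_src = 10·log₁₀(10^(55.3/10) − 10^(49.9/10)) = 10·log₁₀(241100) = 53.8 dB SPL.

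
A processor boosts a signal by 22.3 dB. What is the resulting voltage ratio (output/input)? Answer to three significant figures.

13.0

Voltage ratio = 10^(dB/20).
10^(22.3/20) = 10^(1.115) = 13.0.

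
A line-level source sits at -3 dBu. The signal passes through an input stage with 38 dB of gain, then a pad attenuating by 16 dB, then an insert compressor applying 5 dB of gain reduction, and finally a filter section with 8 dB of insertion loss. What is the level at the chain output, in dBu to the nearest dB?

+6 dBu

Gain stages sum in dB:
-3 + 38 − 16 − 5 − 8 = +6 dBu.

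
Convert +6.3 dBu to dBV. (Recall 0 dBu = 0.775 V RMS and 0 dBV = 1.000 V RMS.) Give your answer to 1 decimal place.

The offset between the scales is 20·log₁₀(0.775/1.000) = −2.214 dB.
So dBV = +6.3 − 2.214 = +4.1 dBV.

+4.1 dBV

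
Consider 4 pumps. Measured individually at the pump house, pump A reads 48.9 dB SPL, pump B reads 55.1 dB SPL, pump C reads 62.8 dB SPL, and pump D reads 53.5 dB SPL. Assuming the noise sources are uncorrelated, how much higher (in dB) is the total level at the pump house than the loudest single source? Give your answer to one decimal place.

1.2 dB

Incoherent sources sum as intensities:
L_total = 10·log₁₀(10^(48.9/10) + 10^(55.1/10) + 10^(62.8/10) + 10^(53.5/10)) = 64.03 dB SPL.
Excess over the loudest (62.8 dB): 64.03 − 62.8 = 1.2 dB.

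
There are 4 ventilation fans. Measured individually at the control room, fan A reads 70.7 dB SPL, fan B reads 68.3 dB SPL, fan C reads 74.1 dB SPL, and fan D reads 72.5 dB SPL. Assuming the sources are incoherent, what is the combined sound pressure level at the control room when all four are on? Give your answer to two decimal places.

77.92 dB SPL

Incoherent sources sum as intensities:
L_total = 10·log₁₀(10^(70.7/10) + 10^(68.3/10) + 10^(74.1/10) + 10^(72.5/10)) = 10·log₁₀(62000000) = 77.92 dB SPL.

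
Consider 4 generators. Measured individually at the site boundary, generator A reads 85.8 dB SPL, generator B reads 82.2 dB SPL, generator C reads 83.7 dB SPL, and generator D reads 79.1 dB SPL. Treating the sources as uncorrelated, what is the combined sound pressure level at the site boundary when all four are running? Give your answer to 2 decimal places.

Incoherent sources sum as intensities:
L_total = 10·log₁₀(10^(85.8/10) + 10^(82.2/10) + 10^(83.7/10) + 10^(79.1/10)) = 10·log₁₀(861900000) = 89.35 dB SPL.

89.35 dB SPL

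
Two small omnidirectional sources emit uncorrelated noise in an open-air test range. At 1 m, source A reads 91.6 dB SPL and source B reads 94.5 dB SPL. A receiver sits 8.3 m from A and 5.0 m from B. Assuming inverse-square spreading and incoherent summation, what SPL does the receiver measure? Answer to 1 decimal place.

81.3 dB SPL

At the listener: L_A = 91.6 − 20·log₁₀(8.3) = 73.22 dB; L_B = 94.5 − 20·log₁₀(5.0) = 80.52 dB.
Combined: 10·log₁₀(10^(73.22/10)+10^(80.52/10)) = 81.3 dB SPL.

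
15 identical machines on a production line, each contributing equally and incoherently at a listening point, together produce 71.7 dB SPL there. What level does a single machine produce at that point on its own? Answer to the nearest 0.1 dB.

15 equal incoherent sources add 10·log₁₀(15) = 11.76 dB over one source.
L_one = 71.7 − 11.76 = 59.9 dB SPL.

59.9 dB SPL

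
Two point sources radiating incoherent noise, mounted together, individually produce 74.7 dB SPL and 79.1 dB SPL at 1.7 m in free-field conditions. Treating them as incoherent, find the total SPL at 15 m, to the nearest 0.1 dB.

61.5 dB SPL

Combined at 1.7 m: 10·log₁₀(10^(74.7/10)+10^(79.1/10)) = 80.45 dB SPL.
Then apply −20·log₁₀(15/1.7) = -18.91 dB → 61.5 dB SPL.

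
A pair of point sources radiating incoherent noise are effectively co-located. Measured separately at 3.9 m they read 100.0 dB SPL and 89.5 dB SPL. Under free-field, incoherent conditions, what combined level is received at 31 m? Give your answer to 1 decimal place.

82.4 dB SPL

Combined at 3.9 m: 10·log₁₀(10^(100.0/10)+10^(89.5/10)) = 100.37 dB SPL.
Then apply −20·log₁₀(31/3.9) = -18.01 dB → 82.4 dB SPL.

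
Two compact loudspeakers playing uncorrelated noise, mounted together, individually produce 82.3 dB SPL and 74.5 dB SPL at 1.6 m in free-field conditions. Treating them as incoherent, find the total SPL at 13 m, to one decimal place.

Combined at 1.6 m: 10·log₁₀(10^(82.3/10)+10^(74.5/10)) = 82.97 dB SPL.
Then apply −20·log₁₀(13/1.6) = -18.20 dB → 64.8 dB SPL.

64.8 dB SPL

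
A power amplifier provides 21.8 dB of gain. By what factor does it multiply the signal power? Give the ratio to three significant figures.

151

Power ratio = 10^(dB/10).
10^(21.8/10) = 10^(2.180) = 151.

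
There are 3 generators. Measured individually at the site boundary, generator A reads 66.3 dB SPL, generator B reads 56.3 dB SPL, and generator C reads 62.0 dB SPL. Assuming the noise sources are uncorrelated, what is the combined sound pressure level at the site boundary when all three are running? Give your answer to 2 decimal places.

67.98 dB SPL

Uncorrelated sources add in intensity (power), not in dB.
L_total = 10·log₁₀(10^(66.3/10) + 10^(56.3/10) + 10^(62.0/10)) = 10·log₁₀(6277000) = 67.98 dB SPL.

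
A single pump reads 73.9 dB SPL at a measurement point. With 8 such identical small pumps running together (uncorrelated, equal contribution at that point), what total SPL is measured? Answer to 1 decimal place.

82.9 dB SPL

8 equal incoherent sources raise the level by 10·log₁₀(8) = 9.03 dB.
L_total = 73.9 + 9.03 = 82.9 dB SPL.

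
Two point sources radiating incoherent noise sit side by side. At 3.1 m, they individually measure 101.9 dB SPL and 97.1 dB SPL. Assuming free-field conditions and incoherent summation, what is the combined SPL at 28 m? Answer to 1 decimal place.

Combined at 3.1 m: 10·log₁₀(10^(101.9/10)+10^(97.1/10)) = 103.14 dB SPL.
Then apply −20·log₁₀(28/3.1) = -19.12 dB → 84.0 dB SPL.

84.0 dB SPL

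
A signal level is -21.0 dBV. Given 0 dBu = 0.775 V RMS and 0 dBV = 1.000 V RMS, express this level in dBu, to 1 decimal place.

-18.8 dBu

The offset between the scales is 20·log₁₀(0.775/1.000) = −2.214 dB.
So dBu = -21.0 + 2.214 = -18.8 dBu.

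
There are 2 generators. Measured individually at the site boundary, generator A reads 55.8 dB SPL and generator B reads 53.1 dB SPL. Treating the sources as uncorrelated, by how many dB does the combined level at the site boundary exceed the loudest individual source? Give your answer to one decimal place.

Uncorrelated sources add in intensity (power), not in dB.
L_total = 10·log₁₀(10^(55.8/10) + 10^(53.1/10)) = 57.67 dB SPL.
Excess over the loudest (55.8 dB): 57.67 − 55.8 = 1.9 dB.

1.9 dB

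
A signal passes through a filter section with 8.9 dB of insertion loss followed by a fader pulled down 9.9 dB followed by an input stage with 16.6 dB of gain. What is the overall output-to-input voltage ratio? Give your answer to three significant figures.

Net gain = (−8.9) + (−9.9) + 16.6 = -2.2 dB.
Voltage ratio = 10^(-2.2/20) = 0.776.

0.776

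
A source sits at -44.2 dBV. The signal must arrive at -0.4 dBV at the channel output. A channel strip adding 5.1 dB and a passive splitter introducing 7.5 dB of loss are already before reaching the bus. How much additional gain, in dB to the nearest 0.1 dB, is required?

46.2 dB

The required make-up gain is the shortfall in the dB sum.
G = -0.4 − (-44.2) − 5.1 + 7.5 = 46.2 dB.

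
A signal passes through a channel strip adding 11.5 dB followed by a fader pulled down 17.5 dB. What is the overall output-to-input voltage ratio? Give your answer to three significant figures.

Net gain = 11.5 + (−17.5) = -6.0 dB.
Voltage ratio = 10^(-6.0/20) = 0.501.

0.501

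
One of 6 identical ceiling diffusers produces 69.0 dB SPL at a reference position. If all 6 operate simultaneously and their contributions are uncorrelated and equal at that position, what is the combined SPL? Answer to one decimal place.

6 equal incoherent sources raise the level by 10·log₁₀(6) = 7.78 dB.
L_total = 69.0 + 7.78 = 76.8 dB SPL.

76.8 dB SPL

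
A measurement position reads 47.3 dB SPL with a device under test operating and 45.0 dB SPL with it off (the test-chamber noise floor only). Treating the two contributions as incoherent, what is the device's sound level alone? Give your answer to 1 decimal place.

43.4 dB SPL

Remove the background by subtracting linear intensities:
L_src = 10·log₁₀(10^(47.3/10) − 10^(45.0/10)) = 10·log₁₀(22080) = 43.4 dB SPL.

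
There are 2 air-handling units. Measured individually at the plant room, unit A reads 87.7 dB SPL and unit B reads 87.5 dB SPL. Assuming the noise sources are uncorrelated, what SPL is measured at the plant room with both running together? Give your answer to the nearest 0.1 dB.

90.6 dB SPL

Uncorrelated sources add in intensity (power), not in dB.
L_total = 10·log₁₀(10^(87.7/10) + 10^(87.5/10)) = 10·log₁₀(1151000000) = 90.6 dB SPL.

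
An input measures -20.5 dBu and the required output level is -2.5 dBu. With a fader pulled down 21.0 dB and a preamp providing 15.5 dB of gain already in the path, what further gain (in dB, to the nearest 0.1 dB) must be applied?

The required make-up gain is the shortfall in the dB sum.
G = -2.5 − (-20.5) + 21.0 − 15.5 = 23.5 dB.

23.5 dB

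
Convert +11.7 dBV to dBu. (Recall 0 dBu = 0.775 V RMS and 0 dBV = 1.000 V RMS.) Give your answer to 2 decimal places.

The offset between the scales is 20·log₁₀(0.775/1.000) = −2.214 dB.
So dBu = +11.7 + 2.214 = +13.91 dBu.

+13.91 dBu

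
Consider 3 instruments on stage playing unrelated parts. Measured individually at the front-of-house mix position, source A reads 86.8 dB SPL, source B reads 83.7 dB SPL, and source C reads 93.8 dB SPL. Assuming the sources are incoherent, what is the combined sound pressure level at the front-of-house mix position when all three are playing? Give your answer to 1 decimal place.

94.9 dB SPL

Uncorrelated sources add in intensity (power), not in dB.
L_total = 10·log₁₀(10^(86.8/10) + 10^(83.7/10) + 10^(93.8/10)) = 10·log₁₀(3112000000) = 94.9 dB SPL.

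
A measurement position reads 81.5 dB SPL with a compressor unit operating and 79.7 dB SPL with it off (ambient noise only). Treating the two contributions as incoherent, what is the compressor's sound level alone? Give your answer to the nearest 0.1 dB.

Remove the background by subtracting linear intensities:
L_src = 10·log₁₀(10^(81.5/10) − 10^(79.7/10)) = 10·log₁₀(47930000) = 76.8 dB SPL.

76.8 dB SPL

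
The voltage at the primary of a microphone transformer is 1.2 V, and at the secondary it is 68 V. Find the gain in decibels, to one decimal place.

Voltage ratio → dB uses the 20·log₁₀ form:
20·log₁₀(68/1.2) = 20·log₁₀(56.67) = 35.1 dB.

35.1 dB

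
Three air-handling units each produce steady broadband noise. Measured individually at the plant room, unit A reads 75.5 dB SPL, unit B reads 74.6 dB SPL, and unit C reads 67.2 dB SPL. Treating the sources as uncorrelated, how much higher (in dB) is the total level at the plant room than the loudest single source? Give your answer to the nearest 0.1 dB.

2.9 dB

Uncorrelated sources add in intensity (power), not in dB.
L_total = 10·log₁₀(10^(75.5/10) + 10^(74.6/10) + 10^(67.2/10)) = 78.42 dB SPL.
Excess over the loudest (75.5 dB): 78.42 − 75.5 = 2.9 dB.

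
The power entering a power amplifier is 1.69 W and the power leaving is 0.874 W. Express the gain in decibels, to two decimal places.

-2.86 dB

For a power ratio, dB = 10·log₁₀(P₂/P₁).
10·log₁₀(0.874/1.69) = 10·log₁₀(0.5172) = -2.86 dB.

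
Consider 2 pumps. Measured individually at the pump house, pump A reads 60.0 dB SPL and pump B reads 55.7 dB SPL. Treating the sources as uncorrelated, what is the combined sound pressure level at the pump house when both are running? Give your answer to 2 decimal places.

Incoherent sources sum as intensities:
L_total = 10·log₁₀(10^(60.0/10) + 10^(55.7/10)) = 10·log₁₀(1372000) = 61.37 dB SPL.

61.37 dB SPL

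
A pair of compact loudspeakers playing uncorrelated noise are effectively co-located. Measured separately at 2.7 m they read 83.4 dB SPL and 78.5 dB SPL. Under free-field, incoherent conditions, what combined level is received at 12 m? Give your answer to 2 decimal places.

Combined at 2.7 m: 10·log₁₀(10^(83.4/10)+10^(78.5/10)) = 84.618 dB SPL.
Then apply −20·log₁₀(12/2.7) = -12.956 dB → 71.66 dB SPL.

71.66 dB SPL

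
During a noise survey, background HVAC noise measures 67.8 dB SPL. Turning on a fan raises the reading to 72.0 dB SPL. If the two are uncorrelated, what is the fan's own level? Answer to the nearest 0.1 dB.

69.9 dB SPL

Background correction is a power subtraction:
L_src = 10·log₁₀(10^(72.0/10) − 10^(67.8/10)) = 10·log₁₀(9823000) = 69.9 dB SPL.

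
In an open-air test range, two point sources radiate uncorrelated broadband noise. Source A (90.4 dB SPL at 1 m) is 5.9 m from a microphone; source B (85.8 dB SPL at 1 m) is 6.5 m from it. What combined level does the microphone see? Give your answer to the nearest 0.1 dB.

76.1 dB SPL

At the listener: L_A = 90.4 − 20·log₁₀(5.9) = 74.98 dB; L_B = 85.8 − 20·log₁₀(6.5) = 69.54 dB.
Combined: 10·log₁₀(10^(74.98/10)+10^(69.54/10)) = 76.1 dB SPL.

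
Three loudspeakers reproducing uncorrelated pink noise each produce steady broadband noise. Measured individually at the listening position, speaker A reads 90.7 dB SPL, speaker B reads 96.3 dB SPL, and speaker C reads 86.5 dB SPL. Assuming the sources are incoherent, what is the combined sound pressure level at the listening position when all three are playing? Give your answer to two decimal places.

97.70 dB SPL

Uncorrelated sources add in intensity (power), not in dB.
L_total = 10·log₁₀(10^(90.7/10) + 10^(96.3/10) + 10^(86.5/10)) = 10·log₁₀(5887000000) = 97.70 dB SPL.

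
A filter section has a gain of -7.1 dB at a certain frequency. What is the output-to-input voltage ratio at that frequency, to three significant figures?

0.442

Voltage ratio = 10^(dB/20).
10^(-7.1/20) = 10^(-0.3550) = 0.442.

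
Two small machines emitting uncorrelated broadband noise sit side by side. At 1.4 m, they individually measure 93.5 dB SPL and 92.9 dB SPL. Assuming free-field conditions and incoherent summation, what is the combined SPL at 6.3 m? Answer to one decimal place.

Combined at 1.4 m: 10·log₁₀(10^(93.5/10)+10^(92.9/10)) = 96.22 dB SPL.
Then apply −20·log₁₀(6.3/1.4) = -13.06 dB → 83.2 dB SPL.

83.2 dB SPL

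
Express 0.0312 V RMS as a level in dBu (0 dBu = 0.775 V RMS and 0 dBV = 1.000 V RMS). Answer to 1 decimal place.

dBu = 20·log₁₀(V / 0.775 V).
20·log₁₀(0.0312/0.775) = -27.9 dBu.

-27.9 dBu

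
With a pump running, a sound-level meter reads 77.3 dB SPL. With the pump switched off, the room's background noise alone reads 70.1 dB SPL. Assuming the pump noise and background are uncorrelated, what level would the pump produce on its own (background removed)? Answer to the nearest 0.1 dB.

76.4 dB SPL

Background correction is a power subtraction:
L_src = 10·log₁₀(10^(77.3/10) − 10^(70.1/10)) = 10·log₁₀(43470000) = 76.4 dB SPL.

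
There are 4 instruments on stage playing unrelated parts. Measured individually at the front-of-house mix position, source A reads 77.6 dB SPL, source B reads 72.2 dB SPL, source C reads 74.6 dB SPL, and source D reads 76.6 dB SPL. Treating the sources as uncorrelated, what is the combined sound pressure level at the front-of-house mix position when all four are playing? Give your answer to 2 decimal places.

81.72 dB SPL

Add the sources as powers (linear), then convert back to dB:
L_total = 10·log₁₀(10^(77.6/10) + 10^(72.2/10) + 10^(74.6/10) + 10^(76.6/10)) = 10·log₁₀(148700000) = 81.72 dB SPL.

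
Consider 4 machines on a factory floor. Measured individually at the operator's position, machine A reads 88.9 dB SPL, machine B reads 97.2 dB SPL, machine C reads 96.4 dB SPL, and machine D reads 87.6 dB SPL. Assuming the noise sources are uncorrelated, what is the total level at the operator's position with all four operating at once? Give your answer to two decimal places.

100.40 dB SPL

Uncorrelated sources add in intensity (power), not in dB.
L_total = 10·log₁₀(10^(88.9/10) + 10^(97.2/10) + 10^(96.4/10) + 10^(87.6/10)) = 10·log₁₀(10965000000) = 100.40 dB SPL.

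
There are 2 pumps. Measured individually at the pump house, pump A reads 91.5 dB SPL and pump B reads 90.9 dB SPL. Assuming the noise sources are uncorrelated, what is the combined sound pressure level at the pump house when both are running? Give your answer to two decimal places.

Incoherent sources sum as intensities:
L_total = 10·log₁₀(10^(91.5/10) + 10^(90.9/10)) = 10·log₁₀(2643000000) = 94.22 dB SPL.

94.22 dB SPL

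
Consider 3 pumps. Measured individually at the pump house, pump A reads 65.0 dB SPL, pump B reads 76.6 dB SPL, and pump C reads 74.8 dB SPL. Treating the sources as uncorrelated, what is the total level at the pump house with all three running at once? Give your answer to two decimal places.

78.98 dB SPL

Add the sources as powers (linear), then convert back to dB:
L_total = 10·log₁₀(10^(65.0/10) + 10^(76.6/10) + 10^(74.8/10)) = 10·log₁₀(79070000) = 78.98 dB SPL.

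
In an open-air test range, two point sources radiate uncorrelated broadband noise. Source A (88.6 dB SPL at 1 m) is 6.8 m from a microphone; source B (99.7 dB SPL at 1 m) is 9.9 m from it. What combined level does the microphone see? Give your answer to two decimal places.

80.45 dB SPL

At the listener: L_A = 88.6 − 20·log₁₀(6.8) = 71.950 dB; L_B = 99.7 − 20·log₁₀(9.9) = 79.787 dB.
Combined: 10·log₁₀(10^(71.950/10)+10^(79.787/10)) = 80.45 dB SPL.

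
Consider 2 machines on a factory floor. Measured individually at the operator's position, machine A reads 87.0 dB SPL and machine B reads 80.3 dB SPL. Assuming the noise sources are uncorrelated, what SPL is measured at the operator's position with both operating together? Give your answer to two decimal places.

Add the sources as powers (linear), then convert back to dB:
L_total = 10·log₁₀(10^(87.0/10) + 10^(80.3/10)) = 10·log₁₀(608300000) = 87.84 dB SPL.

87.84 dB SPL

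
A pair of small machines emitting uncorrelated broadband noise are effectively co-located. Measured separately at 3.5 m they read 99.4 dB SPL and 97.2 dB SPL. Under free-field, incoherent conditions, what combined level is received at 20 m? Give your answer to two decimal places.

Combined at 3.5 m: 10·log₁₀(10^(99.4/10)+10^(97.2/10)) = 101.448 dB SPL.
Then apply −20·log₁₀(20/3.5) = -15.139 dB → 86.31 dB SPL.

86.31 dB SPL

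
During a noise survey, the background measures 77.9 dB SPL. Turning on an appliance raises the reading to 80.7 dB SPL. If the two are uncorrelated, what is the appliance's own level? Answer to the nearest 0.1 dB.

77.5 dB SPL

Background correction is a power subtraction:
L_src = 10·log₁₀(10^(80.7/10) − 10^(77.9/10)) = 10·log₁₀(55830000) = 77.5 dB SPL.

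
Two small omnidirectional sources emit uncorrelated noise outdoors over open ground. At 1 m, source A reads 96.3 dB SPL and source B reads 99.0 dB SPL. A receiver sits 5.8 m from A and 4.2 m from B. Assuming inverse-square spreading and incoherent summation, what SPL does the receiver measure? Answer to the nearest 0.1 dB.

87.6 dB SPL

At the listener: L_A = 96.3 − 20·log₁₀(5.8) = 81.03 dB; L_B = 99.0 − 20·log₁₀(4.2) = 86.54 dB.
Combined: 10·log₁₀(10^(81.03/10)+10^(86.54/10)) = 87.6 dB SPL.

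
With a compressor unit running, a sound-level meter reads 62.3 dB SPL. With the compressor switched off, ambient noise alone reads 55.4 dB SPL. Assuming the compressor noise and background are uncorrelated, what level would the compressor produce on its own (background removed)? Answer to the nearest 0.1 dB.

Background correction is a power subtraction:
L_src = 10·log₁₀(10^(62.3/10) − 10^(55.4/10)) = 10·log₁₀(1352000) = 61.3 dB SPL.

61.3 dB SPL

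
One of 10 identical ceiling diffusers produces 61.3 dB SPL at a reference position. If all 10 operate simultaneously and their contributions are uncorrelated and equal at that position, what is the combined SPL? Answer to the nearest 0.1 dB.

10 equal incoherent sources raise the level by 10·log₁₀(10) = 10.00 dB.
L_total = 61.3 + 10.00 = 71.3 dB SPL.

71.3 dB SPL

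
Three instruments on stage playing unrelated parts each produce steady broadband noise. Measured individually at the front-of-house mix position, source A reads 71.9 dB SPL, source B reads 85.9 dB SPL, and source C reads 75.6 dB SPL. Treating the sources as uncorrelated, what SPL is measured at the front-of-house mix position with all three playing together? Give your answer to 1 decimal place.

86.4 dB SPL

Add the sources as powers (linear), then convert back to dB:
L_total = 10·log₁₀(10^(71.9/10) + 10^(85.9/10) + 10^(75.6/10)) = 10·log₁₀(440800000) = 86.4 dB SPL.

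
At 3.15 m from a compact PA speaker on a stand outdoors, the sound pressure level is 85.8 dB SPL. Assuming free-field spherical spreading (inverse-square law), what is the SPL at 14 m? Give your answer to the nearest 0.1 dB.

Inverse-square spreading gives ΔL = −20·log₁₀(d₂/d₁).
ΔL = −20·log₁₀(14/3.15) = -12.96 dB, so L₂ = 85.8 + (-12.96) = 72.8 dB SPL.

72.8 dB SPL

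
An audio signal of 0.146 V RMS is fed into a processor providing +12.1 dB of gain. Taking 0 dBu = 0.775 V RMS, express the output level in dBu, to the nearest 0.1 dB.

Input level: 20·log₁₀(0.146/0.775) = -14.50 dBu.
Output: -14.50 + 12.1 = -2.4 dBu.

-2.4 dBu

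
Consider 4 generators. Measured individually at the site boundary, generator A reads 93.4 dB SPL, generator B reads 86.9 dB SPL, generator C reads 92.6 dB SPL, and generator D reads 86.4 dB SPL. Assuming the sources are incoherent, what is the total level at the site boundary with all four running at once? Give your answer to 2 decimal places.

Uncorrelated sources add in intensity (power), not in dB.
L_total = 10·log₁₀(10^(93.4/10) + 10^(86.9/10) + 10^(92.6/10) + 10^(86.4/10)) = 10·log₁₀(4934000000) = 96.93 dB SPL.

96.93 dB SPL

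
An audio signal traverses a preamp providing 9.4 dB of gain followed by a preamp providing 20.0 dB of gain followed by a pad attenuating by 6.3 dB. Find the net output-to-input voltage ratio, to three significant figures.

14.3

Net gain = 9.4 + 20.0 + (−6.3) = 23.1 dB.
Voltage ratio = 10^(23.1/20) = 14.3.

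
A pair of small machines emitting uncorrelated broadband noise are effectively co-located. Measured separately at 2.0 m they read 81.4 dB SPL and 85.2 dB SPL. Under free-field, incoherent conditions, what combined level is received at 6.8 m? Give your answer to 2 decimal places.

76.08 dB SPL

Combined at 2.0 m: 10·log₁₀(10^(81.4/10)+10^(85.2/10)) = 86.713 dB SPL.
Then apply −20·log₁₀(6.8/2.0) = -10.630 dB → 76.08 dB SPL.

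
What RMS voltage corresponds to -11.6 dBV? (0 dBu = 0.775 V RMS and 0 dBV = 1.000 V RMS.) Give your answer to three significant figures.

0.263 V

V = 1.000 V × 10^(-11.6/20).
= 1.000 × 0.2630 = 0.263 V.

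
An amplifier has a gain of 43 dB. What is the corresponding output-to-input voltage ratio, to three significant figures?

Voltage ratio = 10^(dB/20).
10^(43/20) = 10^(2.150) = 141.

141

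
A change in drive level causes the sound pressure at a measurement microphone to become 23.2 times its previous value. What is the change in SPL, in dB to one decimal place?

Sound pressure is an amplitude quantity: ΔL = 20·log₁₀(p₂/p₁).
20·log₁₀(23.2) = 27.3 dB.

27.3 dB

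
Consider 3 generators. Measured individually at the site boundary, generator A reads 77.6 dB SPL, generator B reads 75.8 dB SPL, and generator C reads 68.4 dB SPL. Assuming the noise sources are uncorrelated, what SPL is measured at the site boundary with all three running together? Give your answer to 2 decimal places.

Uncorrelated sources add in intensity (power), not in dB.
L_total = 10·log₁₀(10^(77.6/10) + 10^(75.8/10) + 10^(68.4/10)) = 10·log₁₀(102500000) = 80.11 dB SPL.

80.11 dB SPL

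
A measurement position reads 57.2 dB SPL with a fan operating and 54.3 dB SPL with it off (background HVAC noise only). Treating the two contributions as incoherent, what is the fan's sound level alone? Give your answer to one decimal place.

54.1 dB SPL

Background correction is a power subtraction:
L_src = 10·log₁₀(10^(57.2/10) − 10^(54.3/10)) = 10·log₁₀(255700) = 54.1 dB SPL.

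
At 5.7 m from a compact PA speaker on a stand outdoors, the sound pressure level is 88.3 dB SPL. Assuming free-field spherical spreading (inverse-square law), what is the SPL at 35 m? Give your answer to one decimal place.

72.5 dB SPL

For a point source in a free field, ΔL = −20·log₁₀(d₂/d₁).
ΔL = −20·log₁₀(35/5.7) = -15.76 dB, so L₂ = 88.3 + (-15.76) = 72.5 dB SPL.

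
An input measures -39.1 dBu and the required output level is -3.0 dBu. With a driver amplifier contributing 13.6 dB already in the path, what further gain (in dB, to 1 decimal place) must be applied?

The required make-up gain is the shortfall in the dB sum.
G = -3.0 − (-39.1) − 13.6 = 22.5 dB.

22.5 dB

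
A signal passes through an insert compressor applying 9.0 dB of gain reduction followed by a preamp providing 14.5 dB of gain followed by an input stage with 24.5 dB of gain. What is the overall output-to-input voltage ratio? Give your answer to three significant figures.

31.6

Net gain = (−9.0) + 14.5 + 24.5 = 30.0 dB.
Voltage ratio = 10^(30.0/20) = 31.6.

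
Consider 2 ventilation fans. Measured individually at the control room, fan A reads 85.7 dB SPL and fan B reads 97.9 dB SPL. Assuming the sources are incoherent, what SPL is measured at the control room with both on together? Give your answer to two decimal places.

98.15 dB SPL

Uncorrelated sources add in intensity (power), not in dB.
L_total = 10·log₁₀(10^(85.7/10) + 10^(97.9/10)) = 10·log₁₀(6537000000) = 98.15 dB SPL.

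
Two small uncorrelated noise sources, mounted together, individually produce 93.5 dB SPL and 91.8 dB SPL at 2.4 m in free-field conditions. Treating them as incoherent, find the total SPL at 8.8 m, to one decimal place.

Combined at 2.4 m: 10·log₁₀(10^(93.5/10)+10^(91.8/10)) = 95.74 dB SPL.
Then apply −20·log₁₀(8.8/2.4) = -11.29 dB → 84.5 dB SPL.

84.5 dB SPL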